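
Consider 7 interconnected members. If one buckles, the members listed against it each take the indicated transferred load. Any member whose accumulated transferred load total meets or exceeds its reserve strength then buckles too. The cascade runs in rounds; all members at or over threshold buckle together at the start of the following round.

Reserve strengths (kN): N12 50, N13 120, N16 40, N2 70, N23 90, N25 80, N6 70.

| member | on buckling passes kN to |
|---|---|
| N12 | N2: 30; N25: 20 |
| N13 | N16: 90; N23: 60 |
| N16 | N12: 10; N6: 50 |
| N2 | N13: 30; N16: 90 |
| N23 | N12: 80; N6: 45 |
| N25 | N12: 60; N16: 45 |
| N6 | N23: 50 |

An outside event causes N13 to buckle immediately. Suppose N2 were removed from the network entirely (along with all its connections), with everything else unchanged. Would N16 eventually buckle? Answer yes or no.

With N2 removed:
Round 1 — N13 buckles (initial).
  N16: +90 → 90 ≥ 40
  N23: +60 → 60 < 90
Round 2 — N16 buckles.
  N12: +10 → 10 < 50
  N6: +50 → 50 < 70
No further bucklings.

yes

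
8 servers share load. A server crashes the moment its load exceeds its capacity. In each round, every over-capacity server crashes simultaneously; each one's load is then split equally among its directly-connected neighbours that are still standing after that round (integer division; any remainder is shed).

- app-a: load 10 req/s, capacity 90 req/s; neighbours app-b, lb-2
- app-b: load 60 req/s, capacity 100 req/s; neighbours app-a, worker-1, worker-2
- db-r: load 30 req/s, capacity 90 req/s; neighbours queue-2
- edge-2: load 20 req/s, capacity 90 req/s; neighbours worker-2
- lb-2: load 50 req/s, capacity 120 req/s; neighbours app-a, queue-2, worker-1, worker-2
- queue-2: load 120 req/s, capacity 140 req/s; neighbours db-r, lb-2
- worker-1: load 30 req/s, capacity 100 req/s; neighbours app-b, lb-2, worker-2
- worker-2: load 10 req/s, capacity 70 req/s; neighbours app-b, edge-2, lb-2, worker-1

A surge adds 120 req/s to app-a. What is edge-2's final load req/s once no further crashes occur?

Round 1 — app-a at 130 > 90. app-a crashes.
  app-a sheds 130 req/s to app-b, lb-2: 65 each.
    app-b: 60+65 = 125 > 100
    lb-2: 50+65 = 115 ≤ 120
Round 2 — app-b crashes.
  app-b sheds 125 req/s to worker-1, worker-2: 62 each (1 lost).
    worker-1: 30+62 = 92 ≤ 100
    worker-2: 10+62 = 72 > 70
Round 3 — worker-2 crashes.
  worker-2 sheds 72 req/s to edge-2, lb-2, worker-1: 24 each.
    edge-2: 20+24 = 44 ≤ 90
    lb-2: 115+24 = 139 > 120
    worker-1: 92+24 = 116 > 100
Round 4 — lb-2, worker-1 crash.
  lb-2 sheds 139 req/s to queue-2: 139 each.
    queue-2: 120+139 = 259 > 140
  worker-1 sheds 116 req/s: no online neighbours, lost.
Round 5 — queue-2 crashes.
  queue-2 sheds 259 req/s to db-r: 259 each.
    db-r: 30+259 = 289 > 90
Round 6 — db-r crashes.
  db-r sheds 289 req/s: no online neighbours, lost.
No further crashes.

44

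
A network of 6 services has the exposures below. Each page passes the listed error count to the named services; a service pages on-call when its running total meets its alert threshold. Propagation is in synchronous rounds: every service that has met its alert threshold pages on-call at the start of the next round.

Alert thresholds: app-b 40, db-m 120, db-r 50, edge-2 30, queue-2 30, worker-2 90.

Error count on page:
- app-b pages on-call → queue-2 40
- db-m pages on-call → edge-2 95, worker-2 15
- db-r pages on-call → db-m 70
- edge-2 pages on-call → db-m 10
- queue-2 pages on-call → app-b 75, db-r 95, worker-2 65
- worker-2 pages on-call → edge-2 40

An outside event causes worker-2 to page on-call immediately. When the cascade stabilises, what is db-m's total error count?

Round 1 — worker-2 pages on-call (initial).
  edge-2: +40 → 40 ≥ 30
Round 2 — edge-2 pages on-call.
  db-m: +10 → 10 < 120
No further pages.

10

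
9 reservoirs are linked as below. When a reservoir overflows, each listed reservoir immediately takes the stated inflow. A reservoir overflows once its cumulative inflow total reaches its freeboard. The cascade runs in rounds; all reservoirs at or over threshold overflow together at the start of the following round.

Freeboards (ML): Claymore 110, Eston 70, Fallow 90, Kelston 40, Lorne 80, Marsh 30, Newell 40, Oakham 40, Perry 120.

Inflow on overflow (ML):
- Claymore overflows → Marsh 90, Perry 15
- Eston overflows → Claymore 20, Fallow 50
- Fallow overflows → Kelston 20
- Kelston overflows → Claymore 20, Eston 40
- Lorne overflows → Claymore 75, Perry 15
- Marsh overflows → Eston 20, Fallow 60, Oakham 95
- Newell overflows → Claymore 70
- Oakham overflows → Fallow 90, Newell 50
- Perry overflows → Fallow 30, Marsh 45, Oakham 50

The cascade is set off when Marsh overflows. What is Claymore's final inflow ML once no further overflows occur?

70

Round 1 — Marsh overflows (initial).
  Eston: +20 → 20 < 70
  Fallow: +60 → 60 < 90
  Oakham: +95 → 95 ≥ 40
Round 2 — Oakham overflows.
  Fallow: +90 → 150 ≥ 90
  Newell: +50 → 50 ≥ 40
Round 3 — Fallow, Newell overflow.
  Claymore: +70 → 70 < 110
  Kelston: +20 → 20 < 40
No further overflows.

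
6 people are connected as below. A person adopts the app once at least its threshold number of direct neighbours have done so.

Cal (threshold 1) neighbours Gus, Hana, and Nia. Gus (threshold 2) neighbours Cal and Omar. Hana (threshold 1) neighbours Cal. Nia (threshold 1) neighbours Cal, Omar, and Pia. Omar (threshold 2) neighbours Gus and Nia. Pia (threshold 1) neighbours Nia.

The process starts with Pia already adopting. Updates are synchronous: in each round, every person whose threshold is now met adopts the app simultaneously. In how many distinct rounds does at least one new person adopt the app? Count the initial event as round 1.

4

Round 1 — Pia adopts the app (initial).
Round 2 — checking thresholds:
  Nia: 1 of 3 neighbours ≥ 1, adopts the app.
Round 3 — checking thresholds:
  Cal: 1 of 3 neighbours ≥ 1, adopts the app.
  Omar: 1 of 2 neighbours < 2, below threshold.
Round 4 — checking thresholds:
  Gus: 1 of 2 neighbours < 2, below threshold.
  Hana: 1 of 1 neighbours ≥ 1, adopts the app.
  Omar: 1 of 2 neighbours < 2, below threshold.
Round 5 — no new adoptions; cascade stops.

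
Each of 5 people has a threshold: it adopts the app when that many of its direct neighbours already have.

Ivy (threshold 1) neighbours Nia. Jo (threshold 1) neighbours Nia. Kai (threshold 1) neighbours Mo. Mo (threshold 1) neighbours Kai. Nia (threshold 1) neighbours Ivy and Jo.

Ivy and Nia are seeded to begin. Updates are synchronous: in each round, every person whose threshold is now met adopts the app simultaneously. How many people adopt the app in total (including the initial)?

3

Round 1 — Ivy, Nia adopt the app (initial).
Round 2 — checking thresholds:
  Jo: 1 of 1 neighbours ≥ 1, adopts the app.
Round 3 — no new adoptions; cascade stops.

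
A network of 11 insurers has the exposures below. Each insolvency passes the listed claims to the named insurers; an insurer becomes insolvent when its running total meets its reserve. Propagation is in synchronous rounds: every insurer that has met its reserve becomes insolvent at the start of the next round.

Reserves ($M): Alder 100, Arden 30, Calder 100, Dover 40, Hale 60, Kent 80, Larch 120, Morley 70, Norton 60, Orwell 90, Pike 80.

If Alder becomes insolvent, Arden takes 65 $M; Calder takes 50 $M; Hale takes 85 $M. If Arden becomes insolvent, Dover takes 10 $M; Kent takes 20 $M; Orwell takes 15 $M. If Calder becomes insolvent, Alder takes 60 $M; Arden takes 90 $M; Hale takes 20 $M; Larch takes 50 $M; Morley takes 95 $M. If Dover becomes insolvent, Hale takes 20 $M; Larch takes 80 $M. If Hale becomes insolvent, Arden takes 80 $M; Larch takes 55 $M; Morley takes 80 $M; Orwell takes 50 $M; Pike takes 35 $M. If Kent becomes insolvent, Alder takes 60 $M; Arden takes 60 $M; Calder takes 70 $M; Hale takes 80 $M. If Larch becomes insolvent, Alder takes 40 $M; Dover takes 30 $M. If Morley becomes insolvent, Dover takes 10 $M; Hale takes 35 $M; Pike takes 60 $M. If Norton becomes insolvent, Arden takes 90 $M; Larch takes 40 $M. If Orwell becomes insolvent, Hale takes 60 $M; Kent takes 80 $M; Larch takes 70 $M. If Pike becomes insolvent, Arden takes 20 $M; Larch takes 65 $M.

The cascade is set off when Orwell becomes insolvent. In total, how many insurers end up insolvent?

Round 1 — Orwell becomes insolvent (initial).
  Hale: +60 → 60 ≥ 60
  Kent: +80 → 80 ≥ 80
  Larch: +70 → 70 < 120
Round 2 — Hale, Kent become insolvent.
  Alder: +60 → 60 < 100
  Arden: +80+60 → 140 ≥ 30
  Calder: +70 → 70 < 100
  Larch: +55 → 125 ≥ 120
  Morley: +80 → 80 ≥ 70
  Pike: +35 → 35 < 80
Round 3 — Arden, Larch, Morley become insolvent.
  Alder: +40 → 100 ≥ 100
  Dover: +10+30+10 → 50 ≥ 40
  Pike: +60 → 95 ≥ 80
Round 4 — Alder, Dover, Pike become insolvent.
  Calder: +50 → 120 ≥ 100
Round 5 — Calder becomes insolvent.
No further insolvencies.

10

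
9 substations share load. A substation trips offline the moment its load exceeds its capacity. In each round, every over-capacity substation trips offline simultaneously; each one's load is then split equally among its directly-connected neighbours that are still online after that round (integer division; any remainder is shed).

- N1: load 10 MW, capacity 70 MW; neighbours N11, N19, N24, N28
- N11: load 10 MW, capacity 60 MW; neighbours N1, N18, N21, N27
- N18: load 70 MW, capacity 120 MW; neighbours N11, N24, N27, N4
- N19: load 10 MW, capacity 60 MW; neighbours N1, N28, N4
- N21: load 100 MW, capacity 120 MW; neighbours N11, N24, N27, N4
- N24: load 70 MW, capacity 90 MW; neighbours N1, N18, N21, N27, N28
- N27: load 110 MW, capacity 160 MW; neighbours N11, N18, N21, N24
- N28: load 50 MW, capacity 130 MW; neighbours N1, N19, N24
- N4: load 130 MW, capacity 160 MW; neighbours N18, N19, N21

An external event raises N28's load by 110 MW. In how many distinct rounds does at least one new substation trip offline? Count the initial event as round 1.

4

Round 1 — N28 at 160 > 130. N28 trips offline.
  N28 sheds 160 MW to N1, N19, N24: 53 each (1 lost).
    N1: 10+53 = 63 ≤ 70
    N19: 10+53 = 63 > 60
    N24: 70+53 = 123 > 90
Round 2 — N19, N24 trip offline.
  N19 sheds 63 MW to N1, N4: 31 each (1 lost).
    N1: 63+31 = 94 > 70
    N4: 130+31 = 161 > 160
  N24 sheds 123 MW to N1, N18, N21, N27: 30 each (3 lost).
    N1: 94+30 = 124 > 70
    N18: 70+30 = 100 ≤ 120
    N21: 100+30 = 130 > 120
    N27: 110+30 = 140 ≤ 160
Round 3 — N1, N21, N4 trip offline.
  N1 sheds 124 MW to N11: 124 each.
    N11: 10+124 = 134 > 60
  N21 sheds 130 MW to N11, N27: 65 each.
    N11: 134+65 = 199 > 60
    N27: 140+65 = 205 > 160
  N4 sheds 161 MW to N18: 161 each.
    N18: 100+161 = 261 > 120
Round 4 — N11, N18, N27 trip offline.
  N11 sheds 199 MW: no online neighbours, lost.
  N18 sheds 261 MW: no online neighbours, lost.
  N27 sheds 205 MW: no online neighbours, lost.
No further trips.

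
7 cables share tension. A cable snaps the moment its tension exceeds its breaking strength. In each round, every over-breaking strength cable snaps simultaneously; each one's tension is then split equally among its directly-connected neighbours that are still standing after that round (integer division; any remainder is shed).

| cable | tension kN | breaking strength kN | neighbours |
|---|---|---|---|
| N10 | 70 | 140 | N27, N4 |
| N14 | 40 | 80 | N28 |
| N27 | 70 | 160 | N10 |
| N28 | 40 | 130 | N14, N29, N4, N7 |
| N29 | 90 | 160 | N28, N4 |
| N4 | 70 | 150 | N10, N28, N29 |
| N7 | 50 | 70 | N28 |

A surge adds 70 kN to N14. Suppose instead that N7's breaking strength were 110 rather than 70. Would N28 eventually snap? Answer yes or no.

yes

With N7's breaking strength at 110:
Round 1 — N14 at 110 > 80. N14 snaps.
  N14 sheds 110 kN to N28: 110 each.
    N28: 40+110 = 150 > 130
Round 2 — N28 snaps.
  N28 sheds 150 kN to N29, N4, N7: 50 each.
    N29: 90+50 = 140 ≤ 160
    N4: 70+50 = 120 ≤ 150
    N7: 50+50 = 100 ≤ 110
No further breaks.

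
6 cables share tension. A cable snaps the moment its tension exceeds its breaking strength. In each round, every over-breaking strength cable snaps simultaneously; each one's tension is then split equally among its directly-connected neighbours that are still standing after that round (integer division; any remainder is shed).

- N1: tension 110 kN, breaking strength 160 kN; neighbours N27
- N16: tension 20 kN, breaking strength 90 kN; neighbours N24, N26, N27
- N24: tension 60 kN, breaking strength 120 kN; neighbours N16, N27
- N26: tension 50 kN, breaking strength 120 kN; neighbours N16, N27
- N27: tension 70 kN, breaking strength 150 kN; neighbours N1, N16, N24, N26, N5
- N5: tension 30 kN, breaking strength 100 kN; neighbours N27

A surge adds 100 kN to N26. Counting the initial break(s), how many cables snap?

Round 1 — N26 at 150 > 120. N26 snaps.
  N26 sheds 150 kN to N16, N27: 75 each.
    N16: 20+75 = 95 > 90
    N27: 70+75 = 145 ≤ 150
Round 2 — N16 snaps.
  N16 sheds 95 kN to N24, N27: 47 each (1 lost).
    N24: 60+47 = 107 ≤ 120
    N27: 145+47 = 192 > 150
Round 3 — N27 snaps.
  N27 sheds 192 kN to N1, N24, N5: 64 each.
    N1: 110+64 = 174 > 160
    N24: 107+64 = 171 > 120
    N5: 30+64 = 94 ≤ 100
Round 4 — N1, N24 snap.
  N1 sheds 174 kN: no online neighbours, lost.
  N24 sheds 171 kN: no online neighbours, lost.
No further breaks.

5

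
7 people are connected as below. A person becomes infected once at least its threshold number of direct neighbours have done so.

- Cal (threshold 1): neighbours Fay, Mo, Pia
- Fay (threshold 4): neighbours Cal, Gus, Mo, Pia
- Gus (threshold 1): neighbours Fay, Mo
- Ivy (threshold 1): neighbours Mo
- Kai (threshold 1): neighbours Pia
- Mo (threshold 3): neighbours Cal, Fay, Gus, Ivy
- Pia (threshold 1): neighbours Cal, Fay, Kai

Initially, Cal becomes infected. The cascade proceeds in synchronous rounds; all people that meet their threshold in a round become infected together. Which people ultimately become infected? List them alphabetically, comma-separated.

Round 1 — Cal becomes infected (initial).
Round 2 — checking thresholds:
  Fay: 1 of 4 neighbours < 4, not yet.
  Mo: 1 of 4 neighbours < 3, not yet.
  Pia: 1 of 3 neighbours ≥ 1, becomes infected.
Round 3 — checking thresholds:
  Fay: 2 of 4 neighbours < 4, not yet.
  Kai: 1 of 1 neighbours ≥ 1, becomes infected.
  Mo: 1 of 4 neighbours < 3, not yet.
Round 4 — no new infections; cascade stops.

Cal, Kai, Pia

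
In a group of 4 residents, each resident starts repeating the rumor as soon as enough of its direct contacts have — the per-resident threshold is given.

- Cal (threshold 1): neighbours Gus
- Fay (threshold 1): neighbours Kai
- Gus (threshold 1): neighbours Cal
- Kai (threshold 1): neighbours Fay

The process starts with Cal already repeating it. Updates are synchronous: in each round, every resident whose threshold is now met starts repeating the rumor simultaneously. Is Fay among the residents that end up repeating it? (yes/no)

no

Round 1 — Cal starts repeating the rumor (initial).
Round 2 — checking thresholds:
  Gus: 1 of 1 neighbours ≥ 1, starts repeating the rumor.
Round 3 — no new spreads; cascade stops.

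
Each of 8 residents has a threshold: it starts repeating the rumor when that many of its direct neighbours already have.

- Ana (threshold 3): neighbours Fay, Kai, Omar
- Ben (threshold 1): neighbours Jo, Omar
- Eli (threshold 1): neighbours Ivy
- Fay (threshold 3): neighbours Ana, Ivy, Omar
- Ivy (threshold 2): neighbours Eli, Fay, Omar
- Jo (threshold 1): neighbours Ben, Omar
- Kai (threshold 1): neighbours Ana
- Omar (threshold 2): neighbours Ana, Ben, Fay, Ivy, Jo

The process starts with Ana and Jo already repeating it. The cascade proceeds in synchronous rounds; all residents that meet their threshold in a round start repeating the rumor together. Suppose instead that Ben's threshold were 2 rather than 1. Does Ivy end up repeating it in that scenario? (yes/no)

no

With Ben's threshold at 2:
Round 1 — Ana, Jo start repeating the rumor (initial).
Round 2 — checking thresholds:
  Ben: 1 of 2 neighbours < 2, holds.
  Fay: 1 of 3 neighbours < 3, holds.
  Kai: 1 of 1 neighbours ≥ 1, starts repeating the rumor.
  Omar: 2 of 5 neighbours ≥ 2, starts repeating the rumor.
Round 3 — checking thresholds:
  Ben: 2 of 2 neighbours ≥ 2, starts repeating the rumor.
  Fay: 2 of 3 neighbours < 3, holds.
  Ivy: 1 of 3 neighbours < 2, holds.
Round 4 — no new spreads; cascade stops.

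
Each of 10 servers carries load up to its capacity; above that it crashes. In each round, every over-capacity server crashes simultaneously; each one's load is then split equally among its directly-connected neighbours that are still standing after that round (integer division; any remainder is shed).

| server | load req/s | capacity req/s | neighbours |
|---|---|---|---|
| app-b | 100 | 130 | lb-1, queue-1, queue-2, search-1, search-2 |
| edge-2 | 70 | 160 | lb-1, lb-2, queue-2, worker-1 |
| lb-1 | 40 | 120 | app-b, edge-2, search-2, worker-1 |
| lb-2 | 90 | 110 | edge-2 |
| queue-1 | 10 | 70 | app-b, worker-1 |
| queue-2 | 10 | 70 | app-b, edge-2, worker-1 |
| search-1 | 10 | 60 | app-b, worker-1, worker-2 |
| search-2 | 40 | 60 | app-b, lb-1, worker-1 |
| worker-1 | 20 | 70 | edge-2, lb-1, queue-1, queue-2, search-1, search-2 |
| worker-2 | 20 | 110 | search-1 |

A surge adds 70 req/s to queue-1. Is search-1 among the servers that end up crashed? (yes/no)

Round 1 — queue-1 at 80 > 70. queue-1 crashes.
  queue-1 sheds 80 req/s to app-b, worker-1: 40 each.
    app-b: 100+40 = 140 > 130
    worker-1: 20+40 = 60 ≤ 70
Round 2 — app-b crashes.
  app-b sheds 140 req/s to lb-1, queue-2, search-1, search-2: 35 each.
    lb-1: 40+35 = 75 ≤ 120
    queue-2: 10+35 = 45 ≤ 70
    search-1: 10+35 = 45 ≤ 60
    search-2: 40+35 = 75 > 60
Round 3 — search-2 crashes.
  search-2 sheds 75 req/s to lb-1, worker-1: 37 each (1 lost).
    lb-1: 75+37 = 112 ≤ 120
    worker-1: 60+37 = 97 > 70
Round 4 — worker-1 crashes.
  worker-1 sheds 97 req/s to edge-2, lb-1, queue-2, search-1: 24 each (1 lost).
    edge-2: 70+24 = 94 ≤ 160
    lb-1: 112+24 = 136 > 120
    queue-2: 45+24 = 69 ≤ 70
    search-1: 45+24 = 69 > 60
Round 5 — lb-1, search-1 crash.
  lb-1 sheds 136 req/s to edge-2: 136 each.
    edge-2: 94+136 = 230 > 160
  search-1 sheds 69 req/s to worker-2: 69 each.
    worker-2: 20+69 = 89 ≤ 110
Round 6 — edge-2 crashes.
  edge-2 sheds 230 req/s to lb-2, queue-2: 115 each.
    lb-2: 90+115 = 205 > 110
    queue-2: 69+115 = 184 > 70
Round 7 — lb-2, queue-2 crash.
  lb-2 sheds 205 req/s: no online neighbours, lost.
  queue-2 sheds 184 req/s: no online neighbours, lost.
No further crashes.

yes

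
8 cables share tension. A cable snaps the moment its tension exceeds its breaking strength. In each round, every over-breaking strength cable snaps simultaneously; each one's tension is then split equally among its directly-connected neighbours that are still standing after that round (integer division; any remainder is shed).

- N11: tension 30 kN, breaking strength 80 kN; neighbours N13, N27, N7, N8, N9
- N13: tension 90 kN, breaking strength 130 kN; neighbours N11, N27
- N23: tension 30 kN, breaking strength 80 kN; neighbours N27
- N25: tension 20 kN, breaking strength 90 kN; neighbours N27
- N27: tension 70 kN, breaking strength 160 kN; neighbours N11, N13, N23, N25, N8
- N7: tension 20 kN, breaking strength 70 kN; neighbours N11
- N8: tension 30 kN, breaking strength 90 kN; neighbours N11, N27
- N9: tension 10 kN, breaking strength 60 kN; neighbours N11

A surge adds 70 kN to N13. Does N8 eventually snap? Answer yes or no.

Round 1 — N13 at 160 > 130. N13 snaps.
  N13 sheds 160 kN to N11, N27: 80 each.
    N11: 30+80 = 110 > 80
    N27: 70+80 = 150 ≤ 160
Round 2 — N11 snaps.
  N11 sheds 110 kN to N27, N7, N8, N9: 27 each (2 lost).
    N27: 150+27 = 177 > 160
    N7: 20+27 = 47 ≤ 70
    N8: 30+27 = 57 ≤ 90
    N9: 10+27 = 37 ≤ 60
Round 3 — N27 snaps.
  N27 sheds 177 kN to N23, N25, N8: 59 each.
    N23: 30+59 = 89 > 80
    N25: 20+59 = 79 ≤ 90
    N8: 57+59 = 116 > 90
Round 4 — N23, N8 snap.
  N23 sheds 89 kN: no online neighbours, lost.
  N8 sheds 116 kN: no online neighbours, lost.
No further breaks.

yes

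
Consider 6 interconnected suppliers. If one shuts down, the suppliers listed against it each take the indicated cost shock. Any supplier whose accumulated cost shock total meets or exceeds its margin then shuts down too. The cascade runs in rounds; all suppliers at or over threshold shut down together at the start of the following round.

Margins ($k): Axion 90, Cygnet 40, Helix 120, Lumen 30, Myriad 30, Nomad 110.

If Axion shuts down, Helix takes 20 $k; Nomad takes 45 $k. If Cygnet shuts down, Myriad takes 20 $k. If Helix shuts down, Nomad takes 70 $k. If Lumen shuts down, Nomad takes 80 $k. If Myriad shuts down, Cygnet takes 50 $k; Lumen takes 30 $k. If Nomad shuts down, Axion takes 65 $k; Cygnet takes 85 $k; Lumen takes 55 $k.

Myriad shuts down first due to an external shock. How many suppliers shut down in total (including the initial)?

3

Round 1 — Myriad shuts down (initial).
  Cygnet: +50 → 50 ≥ 40
  Lumen: +30 → 30 ≥ 30
Round 2 — Cygnet, Lumen shut down.
  Nomad: +80 → 80 < 110
No further shutdowns.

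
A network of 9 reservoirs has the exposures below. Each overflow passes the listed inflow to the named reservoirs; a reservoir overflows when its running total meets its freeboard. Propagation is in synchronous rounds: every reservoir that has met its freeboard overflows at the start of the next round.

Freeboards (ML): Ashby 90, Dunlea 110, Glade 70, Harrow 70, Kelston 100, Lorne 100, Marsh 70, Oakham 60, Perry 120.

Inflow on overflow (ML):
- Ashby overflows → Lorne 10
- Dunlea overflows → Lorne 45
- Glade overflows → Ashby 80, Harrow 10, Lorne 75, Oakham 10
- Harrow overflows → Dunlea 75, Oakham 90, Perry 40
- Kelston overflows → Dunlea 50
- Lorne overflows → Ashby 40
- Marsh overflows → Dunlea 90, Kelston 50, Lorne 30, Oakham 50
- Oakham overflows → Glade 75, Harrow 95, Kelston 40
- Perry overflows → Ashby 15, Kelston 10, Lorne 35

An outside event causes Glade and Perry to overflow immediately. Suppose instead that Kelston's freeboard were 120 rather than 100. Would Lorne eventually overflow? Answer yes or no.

yes

With Kelston's freeboard at 120:
Round 1 — Glade, Perry overflow (initial).
  Ashby: +80+15 → 95 ≥ 90
  Harrow: +10 → 10 < 70
  Kelston: +10 → 10 < 120
  Lorne: +75+35 → 110 ≥ 100
  Oakham: +10 → 10 < 60
Round 2 — Ashby, Lorne overflow.
No further overflows.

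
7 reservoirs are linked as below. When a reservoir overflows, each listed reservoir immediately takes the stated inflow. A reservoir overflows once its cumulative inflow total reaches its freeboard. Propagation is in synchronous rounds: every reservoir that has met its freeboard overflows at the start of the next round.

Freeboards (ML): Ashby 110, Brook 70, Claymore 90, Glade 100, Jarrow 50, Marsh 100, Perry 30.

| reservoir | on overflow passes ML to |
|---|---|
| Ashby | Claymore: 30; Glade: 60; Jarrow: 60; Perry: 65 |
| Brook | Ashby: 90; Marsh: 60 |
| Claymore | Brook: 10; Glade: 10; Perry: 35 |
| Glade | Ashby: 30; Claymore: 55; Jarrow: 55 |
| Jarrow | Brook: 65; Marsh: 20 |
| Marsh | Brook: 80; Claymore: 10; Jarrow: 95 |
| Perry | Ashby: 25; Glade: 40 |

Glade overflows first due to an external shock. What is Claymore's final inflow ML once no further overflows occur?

Round 1 — Glade overflows (initial).
  Ashby: +30 → 30 < 110
  Claymore: +55 → 55 < 90
  Jarrow: +55 → 55 ≥ 50
Round 2 — Jarrow overflows.
  Brook: +65 → 65 < 70
  Marsh: +20 → 20 < 100
No further overflows.

55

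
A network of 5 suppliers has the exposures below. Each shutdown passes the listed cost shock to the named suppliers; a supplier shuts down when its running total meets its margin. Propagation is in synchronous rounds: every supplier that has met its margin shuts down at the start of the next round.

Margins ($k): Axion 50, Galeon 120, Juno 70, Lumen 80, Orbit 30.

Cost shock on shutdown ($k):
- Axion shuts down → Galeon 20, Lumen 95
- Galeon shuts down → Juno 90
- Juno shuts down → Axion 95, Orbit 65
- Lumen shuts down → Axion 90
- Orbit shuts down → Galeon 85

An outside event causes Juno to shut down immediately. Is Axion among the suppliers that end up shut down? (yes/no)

yes

Round 1 — Juno shuts down (initial).
  Axion: +95 → 95 ≥ 50
  Orbit: +65 → 65 ≥ 30
Round 2 — Axion, Orbit shut down.
  Galeon: +20+85 → 105 < 120
  Lumen: +95 → 95 ≥ 80
Round 3 — Lumen shuts down.
No further shutdowns.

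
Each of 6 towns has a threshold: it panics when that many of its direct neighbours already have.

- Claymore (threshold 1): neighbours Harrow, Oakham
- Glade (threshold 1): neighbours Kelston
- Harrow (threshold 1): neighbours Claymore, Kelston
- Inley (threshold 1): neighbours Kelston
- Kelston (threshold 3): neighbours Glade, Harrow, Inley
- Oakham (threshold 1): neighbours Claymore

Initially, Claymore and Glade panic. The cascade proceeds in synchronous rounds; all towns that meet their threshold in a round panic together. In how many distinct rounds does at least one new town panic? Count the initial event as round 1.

Round 1 — Claymore, Glade panic (initial).
Round 2 — checking thresholds:
  Harrow: 1 of 2 neighbours ≥ 1, panics.
  Kelston: 1 of 3 neighbours < 3, not yet.
  Oakham: 1 of 1 neighbours ≥ 1, panics.
Round 3 — no new panics; cascade stops.

2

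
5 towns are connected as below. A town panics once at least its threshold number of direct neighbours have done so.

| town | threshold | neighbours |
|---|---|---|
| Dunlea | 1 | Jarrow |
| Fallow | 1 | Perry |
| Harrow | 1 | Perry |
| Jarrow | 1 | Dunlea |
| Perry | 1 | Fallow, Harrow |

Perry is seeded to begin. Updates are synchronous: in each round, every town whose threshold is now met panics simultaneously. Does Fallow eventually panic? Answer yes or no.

Round 1 — Perry panics (initial).
Round 2 — checking thresholds:
  Fallow: 1 of 1 neighbours ≥ 1, panics.
  Harrow: 1 of 1 neighbours ≥ 1, panics.
Round 3 — no new panics; cascade stops.

yes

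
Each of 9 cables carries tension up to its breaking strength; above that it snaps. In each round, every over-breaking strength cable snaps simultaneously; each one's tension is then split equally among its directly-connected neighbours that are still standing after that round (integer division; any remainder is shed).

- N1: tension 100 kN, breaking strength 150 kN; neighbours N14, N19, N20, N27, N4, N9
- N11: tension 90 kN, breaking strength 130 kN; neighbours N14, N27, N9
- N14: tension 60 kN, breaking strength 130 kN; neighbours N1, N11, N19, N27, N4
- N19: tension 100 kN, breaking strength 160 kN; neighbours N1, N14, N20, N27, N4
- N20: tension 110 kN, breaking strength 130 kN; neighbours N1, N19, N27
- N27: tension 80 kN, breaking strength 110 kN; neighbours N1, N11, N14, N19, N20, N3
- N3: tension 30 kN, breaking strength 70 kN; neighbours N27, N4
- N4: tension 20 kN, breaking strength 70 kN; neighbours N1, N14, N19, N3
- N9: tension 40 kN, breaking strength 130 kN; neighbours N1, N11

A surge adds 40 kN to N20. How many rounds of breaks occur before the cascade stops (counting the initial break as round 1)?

Round 1 — N20 at 150 > 130. N20 snaps.
  N20 sheds 150 kN to N1, N19, N27: 50 each.
    N1: 100+50 = 150 ≤ 150
    N19: 100+50 = 150 ≤ 160
    N27: 80+50 = 130 > 110
Round 2 — N27 snaps.
  N27 sheds 130 kN to N1, N11, N14, N19, N3: 26 each.
    N1: 150+26 = 176 > 150
    N11: 90+26 = 116 ≤ 130
    N14: 60+26 = 86 ≤ 130
    N19: 150+26 = 176 > 160
    N3: 30+26 = 56 ≤ 70
Round 3 — N1, N19 snap.
  N1 sheds 176 kN to N14, N4, N9: 58 each (2 lost).
    N14: 86+58 = 144 > 130
    N4: 20+58 = 78 > 70
    N9: 40+58 = 98 ≤ 130
  N19 sheds 176 kN to N14, N4: 88 each.
    N14: 144+88 = 232 > 130
    N4: 78+88 = 166 > 70
Round 4 — N14, N4 snap.
  N14 sheds 232 kN to N11: 232 each.
    N11: 116+232 = 348 > 130
  N4 sheds 166 kN to N3: 166 each.
    N3: 56+166 = 222 > 70
Round 5 — N11, N3 snap.
  N11 sheds 348 kN to N9: 348 each.
    N9: 98+348 = 446 > 130
  N3 sheds 222 kN: no online neighbours, lost.
Round 6 — N9 snaps.
  N9 sheds 446 kN: no online neighbours, lost.
No further breaks.

6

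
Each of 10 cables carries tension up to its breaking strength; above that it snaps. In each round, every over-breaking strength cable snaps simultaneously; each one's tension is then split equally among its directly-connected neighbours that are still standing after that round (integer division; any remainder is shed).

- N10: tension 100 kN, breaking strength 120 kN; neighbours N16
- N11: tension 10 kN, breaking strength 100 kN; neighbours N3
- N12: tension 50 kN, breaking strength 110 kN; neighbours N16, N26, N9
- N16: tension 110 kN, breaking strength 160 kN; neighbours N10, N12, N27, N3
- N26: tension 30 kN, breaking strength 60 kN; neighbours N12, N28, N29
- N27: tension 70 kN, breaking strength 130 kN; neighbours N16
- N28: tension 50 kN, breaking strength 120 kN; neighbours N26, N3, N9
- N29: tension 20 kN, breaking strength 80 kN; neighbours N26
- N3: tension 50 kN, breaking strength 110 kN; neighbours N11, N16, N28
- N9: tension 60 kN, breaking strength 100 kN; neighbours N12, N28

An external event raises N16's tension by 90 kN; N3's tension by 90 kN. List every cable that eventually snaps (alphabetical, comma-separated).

Round 1 — N16 at 200 > 160; N3 at 140 > 110. N16, N3 snap.
  N16 sheds 200 kN to N10, N12, N27: 66 each (2 lost).
    N10: 100+66 = 166 > 120
    N12: 50+66 = 116 > 110
    N27: 70+66 = 136 > 130
  N3 sheds 140 kN to N11, N28: 70 each.
    N11: 10+70 = 80 ≤ 100
    N28: 50+70 = 120 ≤ 120
Round 2 — N10, N12, N27 snap.
  N10 sheds 166 kN: no online neighbours, lost.
  N12 sheds 116 kN to N26, N9: 58 each.
    N26: 30+58 = 88 > 60
    N9: 60+58 = 118 > 100
  N27 sheds 136 kN: no online neighbours, lost.
Round 3 — N26, N9 snap.
  N26 sheds 88 kN to N28, N29: 44 each.
    N28: 120+44 = 164 > 120
    N29: 20+44 = 64 ≤ 80
  N9 sheds 118 kN to N28: 118 each.
    N28: 164+118 = 282 > 120
Round 4 — N28 snaps.
  N28 sheds 282 kN: no online neighbours, lost.
No further breaks.

N10, N12, N16, N26, N27, N28, N3, N9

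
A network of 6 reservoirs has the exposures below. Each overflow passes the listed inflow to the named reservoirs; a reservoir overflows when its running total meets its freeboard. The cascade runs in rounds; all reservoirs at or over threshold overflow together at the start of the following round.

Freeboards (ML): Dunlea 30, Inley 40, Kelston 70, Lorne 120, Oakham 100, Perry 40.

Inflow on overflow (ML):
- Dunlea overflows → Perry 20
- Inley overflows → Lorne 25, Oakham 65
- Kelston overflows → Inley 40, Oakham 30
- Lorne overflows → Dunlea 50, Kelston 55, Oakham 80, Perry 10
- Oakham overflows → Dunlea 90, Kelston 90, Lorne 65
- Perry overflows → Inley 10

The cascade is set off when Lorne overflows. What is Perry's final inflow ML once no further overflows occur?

30

Round 1 — Lorne overflows (initial).
  Dunlea: +50 → 50 ≥ 30
  Kelston: +55 → 55 < 70
  Oakham: +80 → 80 < 100
  Perry: +10 → 10 < 40
Round 2 — Dunlea overflows.
  Perry: +20 → 30 < 40
No further overflows.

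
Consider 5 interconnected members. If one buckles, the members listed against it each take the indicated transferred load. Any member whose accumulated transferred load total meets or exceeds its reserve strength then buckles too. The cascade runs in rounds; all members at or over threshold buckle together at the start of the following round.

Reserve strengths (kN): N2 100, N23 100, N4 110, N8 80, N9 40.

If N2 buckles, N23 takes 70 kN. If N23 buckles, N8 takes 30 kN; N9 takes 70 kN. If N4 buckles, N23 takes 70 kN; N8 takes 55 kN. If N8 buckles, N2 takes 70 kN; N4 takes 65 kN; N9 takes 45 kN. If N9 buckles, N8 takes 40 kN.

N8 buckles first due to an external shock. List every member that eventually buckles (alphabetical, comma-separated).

N8, N9

Round 1 — N8 buckles (initial).
  N2: +70 → 70 < 100
  N4: +65 → 65 < 110
  N9: +45 → 45 ≥ 40
Round 2 — N9 buckles.
No further bucklings.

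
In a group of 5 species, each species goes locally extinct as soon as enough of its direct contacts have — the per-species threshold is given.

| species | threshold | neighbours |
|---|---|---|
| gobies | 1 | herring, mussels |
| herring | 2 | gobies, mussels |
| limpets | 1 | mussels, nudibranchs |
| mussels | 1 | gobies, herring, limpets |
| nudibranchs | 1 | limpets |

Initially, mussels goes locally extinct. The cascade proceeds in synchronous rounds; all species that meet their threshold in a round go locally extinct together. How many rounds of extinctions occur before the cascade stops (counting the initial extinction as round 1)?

3

Round 1 — mussels goes locally extinct (initial).
Round 2 — checking thresholds:
  gobies: 1 of 2 neighbours ≥ 1, goes locally extinct.
  herring: 1 of 2 neighbours < 2, holds.
  limpets: 1 of 2 neighbours ≥ 1, goes locally extinct.
Round 3 — checking thresholds:
  herring: 2 of 2 neighbours ≥ 2, goes locally extinct.
  nudibranchs: 1 of 1 neighbours ≥ 1, goes locally extinct.
Round 4 — no new extinctions; cascade stops.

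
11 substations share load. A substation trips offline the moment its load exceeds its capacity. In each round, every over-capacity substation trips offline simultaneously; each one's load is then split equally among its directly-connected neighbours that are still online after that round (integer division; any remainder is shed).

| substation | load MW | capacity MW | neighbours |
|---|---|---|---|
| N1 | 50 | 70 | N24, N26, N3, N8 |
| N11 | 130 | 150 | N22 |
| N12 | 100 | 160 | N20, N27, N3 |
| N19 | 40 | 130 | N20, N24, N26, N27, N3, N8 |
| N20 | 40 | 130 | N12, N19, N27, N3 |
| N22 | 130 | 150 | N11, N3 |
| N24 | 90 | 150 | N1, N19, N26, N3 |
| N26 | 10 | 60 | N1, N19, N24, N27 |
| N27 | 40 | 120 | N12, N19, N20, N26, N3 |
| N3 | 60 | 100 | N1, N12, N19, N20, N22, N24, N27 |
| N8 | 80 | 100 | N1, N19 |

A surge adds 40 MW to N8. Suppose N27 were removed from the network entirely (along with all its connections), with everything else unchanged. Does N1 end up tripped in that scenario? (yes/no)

yes

With N27 removed:
Round 1 — N8 at 120 > 100. N8 trips offline.
  N8 sheds 120 MW to N1, N19: 60 each.
    N1: 50+60 = 110 > 70
    N19: 40+60 = 100 ≤ 130
Round 2 — N1 trips offline.
  N1 sheds 110 MW to N24, N26, N3: 36 each (2 lost).
    N24: 90+36 = 126 ≤ 150
    N26: 10+36 = 46 ≤ 60
    N3: 60+36 = 96 ≤ 100
No further trips.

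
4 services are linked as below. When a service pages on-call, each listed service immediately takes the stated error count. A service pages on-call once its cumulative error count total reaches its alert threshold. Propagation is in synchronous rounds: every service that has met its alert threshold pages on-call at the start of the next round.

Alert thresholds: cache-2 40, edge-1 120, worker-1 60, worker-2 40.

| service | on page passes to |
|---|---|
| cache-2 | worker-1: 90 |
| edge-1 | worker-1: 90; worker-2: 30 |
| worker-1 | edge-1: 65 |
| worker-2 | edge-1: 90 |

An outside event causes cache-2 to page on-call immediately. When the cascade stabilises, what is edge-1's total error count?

65

Round 1 — cache-2 pages on-call (initial).
  worker-1: +90 → 90 ≥ 60
Round 2 — worker-1 pages on-call.
  edge-1: +65 → 65 < 120
No further pages.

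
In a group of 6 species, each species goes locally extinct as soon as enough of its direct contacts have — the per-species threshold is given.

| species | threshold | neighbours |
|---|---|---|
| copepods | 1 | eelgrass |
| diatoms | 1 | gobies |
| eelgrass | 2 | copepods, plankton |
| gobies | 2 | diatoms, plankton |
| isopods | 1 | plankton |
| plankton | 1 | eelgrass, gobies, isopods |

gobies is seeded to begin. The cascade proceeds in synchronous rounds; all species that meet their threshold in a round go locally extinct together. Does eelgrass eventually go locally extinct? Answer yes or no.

no

Round 1 — gobies goes locally extinct (initial).
Round 2 — checking thresholds:
  diatoms: 1 of 1 neighbours ≥ 1, goes locally extinct.
  plankton: 1 of 3 neighbours ≥ 1, goes locally extinct.
Round 3 — checking thresholds:
  eelgrass: 1 of 2 neighbours < 2, holds.
  isopods: 1 of 1 neighbours ≥ 1, goes locally extinct.
Round 4 — no new extinctions; cascade stops.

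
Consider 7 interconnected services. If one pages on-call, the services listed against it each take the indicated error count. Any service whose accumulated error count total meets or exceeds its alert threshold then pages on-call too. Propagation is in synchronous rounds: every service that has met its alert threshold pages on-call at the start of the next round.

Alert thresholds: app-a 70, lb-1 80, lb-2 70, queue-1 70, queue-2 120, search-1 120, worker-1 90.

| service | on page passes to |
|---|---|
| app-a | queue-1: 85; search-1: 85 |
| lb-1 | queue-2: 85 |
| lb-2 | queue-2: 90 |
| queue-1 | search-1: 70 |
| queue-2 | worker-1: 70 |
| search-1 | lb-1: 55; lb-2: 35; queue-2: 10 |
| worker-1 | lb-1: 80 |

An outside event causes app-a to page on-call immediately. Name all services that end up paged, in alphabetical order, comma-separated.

Round 1 — app-a pages on-call (initial).
  queue-1: +85 → 85 ≥ 70
  search-1: +85 → 85 < 120
Round 2 — queue-1 pages on-call.
  search-1: +70 → 155 ≥ 120
Round 3 — search-1 pages on-call.
  lb-1: +55 → 55 < 80
  lb-2: +35 → 35 < 70
  queue-2: +10 → 10 < 120
No further pages.

app-a, queue-1, search-1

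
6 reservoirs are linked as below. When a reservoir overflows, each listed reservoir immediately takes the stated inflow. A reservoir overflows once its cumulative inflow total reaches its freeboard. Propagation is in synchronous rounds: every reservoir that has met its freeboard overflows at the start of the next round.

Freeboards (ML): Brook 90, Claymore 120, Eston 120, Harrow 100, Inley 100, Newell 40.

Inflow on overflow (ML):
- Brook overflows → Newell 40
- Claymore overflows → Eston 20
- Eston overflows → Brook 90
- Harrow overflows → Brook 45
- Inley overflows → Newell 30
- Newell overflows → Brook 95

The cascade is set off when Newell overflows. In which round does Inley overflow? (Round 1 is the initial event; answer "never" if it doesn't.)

never

Round 1 — Newell overflows (initial).
  Brook: +95 → 95 ≥ 90
Round 2 — Brook overflows.
No further overflows.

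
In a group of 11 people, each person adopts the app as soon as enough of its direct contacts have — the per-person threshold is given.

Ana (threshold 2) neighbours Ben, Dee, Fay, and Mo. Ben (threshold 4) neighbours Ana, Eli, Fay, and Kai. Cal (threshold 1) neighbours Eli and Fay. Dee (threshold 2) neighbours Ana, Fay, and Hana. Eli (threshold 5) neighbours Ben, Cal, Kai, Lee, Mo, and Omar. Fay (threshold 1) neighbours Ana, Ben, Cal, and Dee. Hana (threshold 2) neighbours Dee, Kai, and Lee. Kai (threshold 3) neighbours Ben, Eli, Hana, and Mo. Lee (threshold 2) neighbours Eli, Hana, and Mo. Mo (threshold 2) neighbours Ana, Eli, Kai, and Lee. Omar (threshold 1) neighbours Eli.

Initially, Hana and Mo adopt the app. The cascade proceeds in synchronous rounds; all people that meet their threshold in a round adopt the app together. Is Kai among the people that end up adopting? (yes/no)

no

Round 1 — Hana, Mo adopt the app (initial).
Round 2 — checking thresholds:
  Ana: 1 of 4 neighbours < 2, holds.
  Dee: 1 of 3 neighbours < 2, holds.
  Eli: 1 of 6 neighbours < 5, holds.
  Kai: 2 of 4 neighbours < 3, holds.
  Lee: 2 of 3 neighbours ≥ 2, adopts the app.
Round 3 — no new adoptions; cascade stops.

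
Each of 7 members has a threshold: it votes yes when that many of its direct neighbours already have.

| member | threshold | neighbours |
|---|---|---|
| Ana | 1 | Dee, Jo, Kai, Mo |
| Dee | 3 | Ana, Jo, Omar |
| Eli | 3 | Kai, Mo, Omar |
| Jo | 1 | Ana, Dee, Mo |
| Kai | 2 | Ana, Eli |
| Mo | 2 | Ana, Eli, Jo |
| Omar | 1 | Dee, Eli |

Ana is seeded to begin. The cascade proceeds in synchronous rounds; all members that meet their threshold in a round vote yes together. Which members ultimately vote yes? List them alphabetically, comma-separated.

Ana, Jo, Mo

Round 1 — Ana votes yes (initial).
Round 2 — checking thresholds:
  Dee: 1 of 3 neighbours < 3, below threshold.
  Jo: 1 of 3 neighbours ≥ 1, votes yes.
  Kai: 1 of 2 neighbours < 2, below threshold.
  Mo: 1 of 3 neighbours < 2, below threshold.
Round 3 — checking thresholds:
  Dee: 2 of 3 neighbours < 3, below threshold.
  Kai: 1 of 2 neighbours < 2, below threshold.
  Mo: 2 of 3 neighbours ≥ 2, votes yes.
Round 4 — no new yes votes; cascade stops.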